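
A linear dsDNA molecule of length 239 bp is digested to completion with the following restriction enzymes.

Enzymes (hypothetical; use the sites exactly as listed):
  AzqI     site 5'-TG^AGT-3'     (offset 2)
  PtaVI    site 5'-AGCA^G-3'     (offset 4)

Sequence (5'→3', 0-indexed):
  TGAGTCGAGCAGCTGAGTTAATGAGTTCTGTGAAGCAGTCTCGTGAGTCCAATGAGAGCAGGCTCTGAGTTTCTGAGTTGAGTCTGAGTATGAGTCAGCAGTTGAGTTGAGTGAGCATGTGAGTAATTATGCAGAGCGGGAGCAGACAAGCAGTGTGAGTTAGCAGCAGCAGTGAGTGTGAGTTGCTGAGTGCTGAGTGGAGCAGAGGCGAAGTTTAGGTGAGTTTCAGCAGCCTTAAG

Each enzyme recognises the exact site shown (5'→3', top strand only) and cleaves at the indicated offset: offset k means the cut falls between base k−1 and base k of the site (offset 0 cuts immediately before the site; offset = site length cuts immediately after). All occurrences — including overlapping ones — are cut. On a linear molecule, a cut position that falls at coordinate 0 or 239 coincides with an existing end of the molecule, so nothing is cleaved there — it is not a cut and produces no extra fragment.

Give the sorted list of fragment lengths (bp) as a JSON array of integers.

[2,3,3,3,4,4,5,5,5,6,6,6,7,7,8,8,8,8,8,8,8,8,9,9,10,12,14,15,17,23]

Per-enzyme occurrences:
  AzqI TGAGT/2: at [0, 13, 21, 43, 65, 73, 78, 84, 90, 102, 107, 119, 155, 172, 178, 186, 193, 219] ⇒ [2, 15, 23, 45, 67, 75, 80, 86, 92, 104, 109, 121, 157, 174, 180, 188, 195, 221]
  PtaVI AGCAG/4: at [7, 33, 56, 96, 140, 148, 161, 164, 167, 200, 227] ⇒ [11, 37, 60, 100, 144, 152, 165, 168, 171, 204, 231]

All cut coordinates (distinct, sorted): [2, 11, 15, 23, 37, 45, 60, 67, 75, 80, 86, 92, 100, 104, 109, 121, 144, 152, 157, 165, 168, 171, 174, 180, 188, 195, 204, 221, 231]

Fragments:
  [0,2): 2 bp
  [2,11): 9 bp
  [11,15): 4 bp
  [15,23): 8 bp
  [23,37): 14 bp
  [37,45): 8 bp
  [45,60): 15 bp
  [60,67): 7 bp
  [67,75): 8 bp
  [75,80): 5 bp
  [80,86): 6 bp
  [86,92): 6 bp
  [92,100): 8 bp
  [100,104): 4 bp
  [104,109): 5 bp
  [109,121): 12 bp
  [121,144): 23 bp
  [144,152): 8 bp
  [152,157): 5 bp
  [157,165): 8 bp
  [165,168): 3 bp
  [168,171): 3 bp
  [171,174): 3 bp
  [174,180): 6 bp
  [180,188): 8 bp
  [188,195): 7 bp
  [195,204): 9 bp
  [204,221): 17 bp
  [221,231): 10 bp
  [231,239): 8 bp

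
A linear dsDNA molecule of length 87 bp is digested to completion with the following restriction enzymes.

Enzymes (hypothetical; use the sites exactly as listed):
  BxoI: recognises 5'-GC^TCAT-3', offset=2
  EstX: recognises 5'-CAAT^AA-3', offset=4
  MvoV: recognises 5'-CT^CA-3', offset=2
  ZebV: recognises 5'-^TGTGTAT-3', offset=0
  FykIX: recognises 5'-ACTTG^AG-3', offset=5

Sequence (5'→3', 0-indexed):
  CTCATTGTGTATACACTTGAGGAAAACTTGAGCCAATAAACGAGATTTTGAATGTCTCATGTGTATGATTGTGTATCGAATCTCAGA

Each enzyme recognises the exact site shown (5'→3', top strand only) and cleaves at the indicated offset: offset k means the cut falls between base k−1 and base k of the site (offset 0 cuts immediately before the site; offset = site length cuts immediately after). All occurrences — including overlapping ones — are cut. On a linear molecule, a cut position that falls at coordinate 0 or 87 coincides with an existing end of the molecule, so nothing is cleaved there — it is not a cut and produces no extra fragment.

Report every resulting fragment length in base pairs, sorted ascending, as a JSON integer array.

Scan for sites:
  BxoI (GCTCAT, off=2): no sites
  EstX (CAATAA, off=4): starts [33] → cuts [37]
  MvoV (CTCA, off=2): starts [0, 55, 81] → cuts [2, 57, 83]
  ZebV (TGTGTAT, off=0): starts [5, 59, 69] → cuts [5, 59, 69]
  FykIX (ACTTGAG, off=5): starts [14, 25] → cuts [19, 30]

All cut coordinates (distinct, sorted): [2, 5, 19, 30, 37, 57, 59, 69, 83]

Fragments:
  [0,2): 2 bp
  [2,5): 3 bp
  [5,19): 14 bp
  [19,30): 11 bp
  [30,37): 7 bp
  [37,57): 20 bp
  [57,59): 2 bp
  [59,69): 10 bp
  [69,83): 14 bp
  [83,87): 4 bp

[2,2,3,4,7,10,11,14,14,20]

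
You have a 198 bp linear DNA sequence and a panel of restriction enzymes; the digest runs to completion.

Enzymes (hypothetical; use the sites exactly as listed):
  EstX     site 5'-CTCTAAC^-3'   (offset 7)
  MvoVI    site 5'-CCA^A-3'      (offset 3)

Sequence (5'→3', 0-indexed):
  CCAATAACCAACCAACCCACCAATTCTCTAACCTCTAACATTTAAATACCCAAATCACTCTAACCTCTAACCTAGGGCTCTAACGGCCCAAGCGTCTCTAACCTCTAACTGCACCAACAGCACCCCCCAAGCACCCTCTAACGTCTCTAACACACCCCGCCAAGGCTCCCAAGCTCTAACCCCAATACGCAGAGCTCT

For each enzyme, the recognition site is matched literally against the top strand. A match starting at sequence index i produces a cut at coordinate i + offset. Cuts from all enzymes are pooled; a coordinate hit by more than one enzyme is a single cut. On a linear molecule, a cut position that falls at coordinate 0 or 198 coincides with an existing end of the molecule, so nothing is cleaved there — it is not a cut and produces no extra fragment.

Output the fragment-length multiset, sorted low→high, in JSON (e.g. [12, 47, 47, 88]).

Per-enzyme occurrences:
  EstX CTCTAAC/7: at [25, 32, 57, 64, 77, 95, 102, 135, 144, 173] ⇒ [32, 39, 64, 71, 84, 102, 109, 142, 151, 180]
  MvoVI CCAA/3: at [0, 7, 11, 19, 49, 87, 113, 126, 159, 168, 181] ⇒ [3, 10, 14, 22, 52, 90, 116, 129, 162, 171, 184]

Pooled cuts: [3, 10, 14, 22, 32, 39, 52, 64, 71, 84, 90, 102, 109, 116, 129, 142, 151, 162, 171, 180, 184]

Fragments:
  [0,3): 3 bp
  [3,10): 7 bp
  [10,14): 4 bp
  [14,22): 8 bp
  [22,32): 10 bp
  [32,39): 7 bp
  [39,52): 13 bp
  [52,64): 12 bp
  [64,71): 7 bp
  [71,84): 13 bp
  [84,90): 6 bp
  [90,102): 12 bp
  [102,109): 7 bp
  [109,116): 7 bp
  [116,129): 13 bp
  [129,142): 13 bp
  [142,151): 9 bp
  [151,162): 11 bp
  [162,171): 9 bp
  [171,180): 9 bp
  [180,184): 4 bp
  [184,198): 14 bp

[3,4,4,6,7,7,7,7,7,8,9,9,9,10,11,12,12,13,13,13,13,14]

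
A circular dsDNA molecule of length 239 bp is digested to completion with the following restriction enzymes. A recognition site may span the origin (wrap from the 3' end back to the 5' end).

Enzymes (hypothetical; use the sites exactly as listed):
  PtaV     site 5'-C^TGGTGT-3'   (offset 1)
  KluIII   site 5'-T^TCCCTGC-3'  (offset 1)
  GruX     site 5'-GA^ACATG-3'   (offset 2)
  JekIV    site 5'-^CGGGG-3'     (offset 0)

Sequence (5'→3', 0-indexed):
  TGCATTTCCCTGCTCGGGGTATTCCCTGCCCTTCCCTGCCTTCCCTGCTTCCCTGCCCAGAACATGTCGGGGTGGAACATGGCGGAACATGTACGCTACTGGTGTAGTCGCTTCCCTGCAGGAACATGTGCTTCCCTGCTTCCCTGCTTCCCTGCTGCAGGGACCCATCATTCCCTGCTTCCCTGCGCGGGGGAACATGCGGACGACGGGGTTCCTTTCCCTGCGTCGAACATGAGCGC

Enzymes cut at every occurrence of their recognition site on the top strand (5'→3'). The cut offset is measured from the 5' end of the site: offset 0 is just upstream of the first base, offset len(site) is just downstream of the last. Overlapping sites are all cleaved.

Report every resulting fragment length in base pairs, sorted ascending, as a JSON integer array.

Per-enzyme occurrences:
  PtaV CTGGTGT/1: at [98] ⇒ [99]
  KluIII TTCCCTGC/1: at [5, 21, 31, 40, 48, 111, 131, 139, 147, 170, 178, 216] ⇒ [6, 22, 32, 41, 49, 112, 132, 140, 148, 171, 179, 217]
  GruX GAACATG/2: at [59, 74, 84, 121, 192, 227] ⇒ [61, 76, 86, 123, 194, 229]
  JekIV CGGGG/0: at [14, 67, 187, 206] ⇒ [14, 67, 187, 206]

All cut coordinates (distinct, sorted): [6, 14, 22, 32, 41, 49, 61, 67, 76, 86, 99, 112, 123, 132, 140, 148, 171, 179, 187, 194, 206, 217, 229]

Fragments:
  6→14: 8 bp
  14→22: 8 bp
  22→32: 10 bp
  32→41: 9 bp
  41→49: 8 bp
  49→61: 12 bp
  61→67: 6 bp
  67→76: 9 bp
  76→86: 10 bp
  86→99: 13 bp
  99→112: 13 bp
  112→123: 11 bp
  123→132: 9 bp
  132→140: 8 bp
  140→148: 8 bp
  148→171: 23 bp
  171→179: 8 bp
  179→187: 8 bp
  187→194: 7 bp
  194→206: 12 bp
  206→217: 11 bp
  217→229: 12 bp
  229→6 (wrap): 239-229+6 = 16 bp

[6,7,8,8,8,8,8,8,8,9,9,9,10,10,11,11,12,12,12,13,13,16,23]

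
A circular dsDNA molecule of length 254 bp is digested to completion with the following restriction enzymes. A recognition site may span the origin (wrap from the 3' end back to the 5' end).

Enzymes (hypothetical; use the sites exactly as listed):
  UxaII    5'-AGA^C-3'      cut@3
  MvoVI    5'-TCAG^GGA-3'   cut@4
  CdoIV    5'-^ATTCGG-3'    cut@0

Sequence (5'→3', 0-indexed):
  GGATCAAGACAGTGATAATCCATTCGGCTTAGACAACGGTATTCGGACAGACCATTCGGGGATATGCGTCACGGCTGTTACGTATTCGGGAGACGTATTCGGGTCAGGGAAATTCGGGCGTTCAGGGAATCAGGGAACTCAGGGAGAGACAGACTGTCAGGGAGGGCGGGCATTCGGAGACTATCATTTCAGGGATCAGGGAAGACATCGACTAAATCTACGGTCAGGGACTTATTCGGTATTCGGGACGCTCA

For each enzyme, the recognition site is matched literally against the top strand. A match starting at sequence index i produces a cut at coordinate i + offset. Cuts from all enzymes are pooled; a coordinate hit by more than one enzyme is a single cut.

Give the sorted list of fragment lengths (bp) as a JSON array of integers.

Site scan:
  UxaII (AGAC, off=3): starts [6, 30, 48, 90, 146, 150, 177, 202] → cuts [9, 33, 51, 93, 149, 153, 180, 205]
  MvoVI (TCAGGGA, off=4): starts [103, 121, 129, 138, 156, 188, 195, 223] → cuts [107, 125, 133, 142, 160, 192, 199, 227]
  CdoIV (ATTCGG, off=0): starts [21, 40, 53, 83, 96, 111, 171, 233, 240] → cuts [21, 40, 53, 83, 96, 111, 171, 233, 240]

All cut coordinates (distinct, sorted): [9, 21, 33, 40, 51, 53, 83, 93, 96, 107, 111, 125, 133, 142, 149, 153, 160, 171, 180, 192, 199, 205, 227, 233, 240]

Fragments:
  9→21: 12 bp
  21→33: 12 bp
  33→40: 7 bp
  40→51: 11 bp
  51→53: 2 bp
  53→83: 30 bp
  83→93: 10 bp
  93→96: 3 bp
  96→107: 11 bp
  107→111: 4 bp
  111→125: 14 bp
  125→133: 8 bp
  133→142: 9 bp
  142→149: 7 bp
  149→153: 4 bp
  153→160: 7 bp
  160→171: 11 bp
  171→180: 9 bp
  180→192: 12 bp
  192→199: 7 bp
  199→205: 6 bp
  205→227: 22 bp
  227→233: 6 bp
  233→240: 7 bp
  240→9 (wrap): 254-240+9 = 23 bp

[2,3,4,4,6,6,7,7,7,7,7,8,9,9,10,11,11,11,12,12,12,14,22,23,30]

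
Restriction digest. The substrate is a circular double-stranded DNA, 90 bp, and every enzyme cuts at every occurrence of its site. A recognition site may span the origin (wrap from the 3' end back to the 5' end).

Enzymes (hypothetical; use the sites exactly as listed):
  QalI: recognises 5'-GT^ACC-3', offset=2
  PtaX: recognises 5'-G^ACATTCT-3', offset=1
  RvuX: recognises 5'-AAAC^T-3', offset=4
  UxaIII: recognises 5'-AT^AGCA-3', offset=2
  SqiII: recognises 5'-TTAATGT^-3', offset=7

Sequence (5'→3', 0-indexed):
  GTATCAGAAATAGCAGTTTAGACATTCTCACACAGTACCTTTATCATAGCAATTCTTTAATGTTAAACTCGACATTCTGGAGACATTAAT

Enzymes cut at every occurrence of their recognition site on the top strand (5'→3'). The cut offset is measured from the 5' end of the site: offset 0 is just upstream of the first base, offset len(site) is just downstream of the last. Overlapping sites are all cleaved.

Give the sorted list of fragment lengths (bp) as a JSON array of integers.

[3,5,9,10,11,15,16,21]

Per-enzyme occurrences:
  QalI (GTACC, off=2): starts [34] → cuts [36]
  PtaX (GACATTCT, off=1): starts [20, 70] → cuts [21, 71]
  RvuX (AAACT, off=4): starts [64] → cuts [68]
  UxaIII (ATAGCA, off=2): starts [9, 45] → cuts [11, 47]
  SqiII (TTAATGT, off=7): starts [56, 85] → cuts [2, 63]

All cut coordinates (distinct, sorted): [2, 11, 21, 36, 47, 63, 68, 71]

Fragment lengths:
  2→11: 9 bp
  11→21: 10 bp
  21→36: 15 bp
  36→47: 11 bp
  47→63: 16 bp
  63→68: 5 bp
  68→71: 3 bp
  71→2 (wrap): 90-71+2 = 21 bp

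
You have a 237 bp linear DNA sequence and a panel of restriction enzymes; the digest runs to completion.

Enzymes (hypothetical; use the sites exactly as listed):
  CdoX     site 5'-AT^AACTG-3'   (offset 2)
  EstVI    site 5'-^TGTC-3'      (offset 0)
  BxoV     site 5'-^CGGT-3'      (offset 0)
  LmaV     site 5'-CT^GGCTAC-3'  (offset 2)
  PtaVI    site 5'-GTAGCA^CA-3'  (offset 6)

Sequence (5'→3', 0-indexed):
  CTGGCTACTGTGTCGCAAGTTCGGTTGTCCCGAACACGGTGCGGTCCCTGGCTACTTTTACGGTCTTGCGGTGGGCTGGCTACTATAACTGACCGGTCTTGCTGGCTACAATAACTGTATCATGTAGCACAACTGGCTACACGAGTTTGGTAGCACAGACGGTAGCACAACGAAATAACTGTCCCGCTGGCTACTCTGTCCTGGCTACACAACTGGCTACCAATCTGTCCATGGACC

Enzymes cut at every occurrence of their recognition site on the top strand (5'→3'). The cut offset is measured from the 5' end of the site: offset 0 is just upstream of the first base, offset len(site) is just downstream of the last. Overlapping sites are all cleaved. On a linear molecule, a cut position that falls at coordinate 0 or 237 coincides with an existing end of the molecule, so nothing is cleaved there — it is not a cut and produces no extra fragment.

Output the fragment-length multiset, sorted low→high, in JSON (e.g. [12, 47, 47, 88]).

Scan for sites:
  CdoX ATAACTG/2: at [84, 110, 174] ⇒ [86, 112, 176]
  EstVI TGTC/0: at [10, 25, 179, 196, 225] ⇒ [10, 25, 179, 196, 225]
  BxoV CGGT/0: at [21, 36, 41, 60, 68, 93, 159] ⇒ [21, 36, 41, 60, 68, 93, 159]
  LmaV CTGGCTAC/2: at [0, 47, 75, 101, 132, 186, 200, 212] ⇒ [2, 49, 77, 103, 134, 188, 202, 214]
  PtaVI GTAGCACA/6: at [123, 149, 161] ⇒ [129, 155, 167]

Pooled cuts: [2, 10, 21, 25, 36, 41, 49, 60, 68, 77, 86, 93, 103, 112, 129, 134, 155, 159, 167, 176, 179, 188, 196, 202, 214, 225]

Fragment lengths:
  [0,2): 2 bp
  [2,10): 8 bp
  [10,21): 11 bp
  [21,25): 4 bp
  [25,36): 11 bp
  [36,41): 5 bp
  [41,49): 8 bp
  [49,60): 11 bp
  [60,68): 8 bp
  [68,77): 9 bp
  [77,86): 9 bp
  [86,93): 7 bp
  [93,103): 10 bp
  [103,112): 9 bp
  [112,129): 17 bp
  [129,134): 5 bp
  [134,155): 21 bp
  [155,159): 4 bp
  [159,167): 8 bp
  [167,176): 9 bp
  [176,179): 3 bp
  [179,188): 9 bp
  [188,196): 8 bp
  [196,202): 6 bp
  [202,214): 12 bp
  [214,225): 11 bp
  [225,237): 12 bp

[2,3,4,4,5,5,6,7,8,8,8,8,8,9,9,9,9,9,10,11,11,11,11,12,12,17,21]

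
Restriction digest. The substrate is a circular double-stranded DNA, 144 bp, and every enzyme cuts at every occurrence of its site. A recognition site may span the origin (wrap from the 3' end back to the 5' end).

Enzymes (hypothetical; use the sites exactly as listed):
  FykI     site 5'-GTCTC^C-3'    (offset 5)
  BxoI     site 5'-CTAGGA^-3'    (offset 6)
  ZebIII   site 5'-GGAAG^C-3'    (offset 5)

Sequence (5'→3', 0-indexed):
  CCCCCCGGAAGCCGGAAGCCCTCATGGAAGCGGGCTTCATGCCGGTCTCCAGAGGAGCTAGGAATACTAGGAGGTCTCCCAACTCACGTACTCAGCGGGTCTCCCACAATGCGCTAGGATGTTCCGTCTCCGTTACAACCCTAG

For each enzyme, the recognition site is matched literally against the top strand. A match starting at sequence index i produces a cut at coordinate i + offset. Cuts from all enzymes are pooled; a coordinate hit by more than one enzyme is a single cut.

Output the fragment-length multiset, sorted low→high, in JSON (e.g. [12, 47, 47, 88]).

Per-enzyme occurrences:
  FykI (GTCTCC, off=5): starts [44, 73, 98, 125] → cuts [49, 78, 103, 130]
  BxoI (CTAGGA, off=6): starts [57, 66, 113] → cuts [63, 72, 119]
  ZebIII (GGAAGC, off=5): starts [6, 13, 25] → cuts [11, 18, 30]

All cut coordinates (distinct, sorted): [11, 18, 30, 49, 63, 72, 78, 103, 119, 130]

Fragments:
  11→18: 7 bp
  18→30: 12 bp
  30→49: 19 bp
  49→63: 14 bp
  63→72: 9 bp
  72→78: 6 bp
  78→103: 25 bp
  103→119: 16 bp
  119→130: 11 bp
  130→11 (wrap): 144-130+11 = 25 bp

[6,7,9,11,12,14,16,19,25,25]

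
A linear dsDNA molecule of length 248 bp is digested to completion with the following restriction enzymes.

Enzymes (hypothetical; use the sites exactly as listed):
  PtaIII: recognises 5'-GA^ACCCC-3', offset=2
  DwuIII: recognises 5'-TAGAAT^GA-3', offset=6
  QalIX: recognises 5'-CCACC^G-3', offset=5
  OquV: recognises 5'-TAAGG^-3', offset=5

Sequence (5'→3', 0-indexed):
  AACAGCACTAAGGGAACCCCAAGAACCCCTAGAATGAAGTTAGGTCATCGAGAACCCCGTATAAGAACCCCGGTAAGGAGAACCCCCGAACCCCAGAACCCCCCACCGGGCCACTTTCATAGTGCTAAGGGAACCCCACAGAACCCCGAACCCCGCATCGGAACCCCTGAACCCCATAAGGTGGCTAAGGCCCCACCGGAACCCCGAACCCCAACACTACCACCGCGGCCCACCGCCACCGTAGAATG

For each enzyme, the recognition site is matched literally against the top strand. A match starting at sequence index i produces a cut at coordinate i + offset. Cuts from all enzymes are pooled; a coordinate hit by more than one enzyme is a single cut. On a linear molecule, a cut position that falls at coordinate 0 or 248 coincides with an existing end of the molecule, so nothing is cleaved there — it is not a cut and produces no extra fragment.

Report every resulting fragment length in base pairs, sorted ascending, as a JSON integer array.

[2,2,3,3,6,7,7,7,8,8,8,8,9,9,10,10,10,11,11,12,13,13,13,17,18,23]

Per-enzyme occurrences:
  PtaIII GAACCCC/2: at [13, 22, 51, 64, 79, 87, 95, 130, 140, 147, 160, 168, 198, 205] ⇒ [15, 24, 53, 66, 81, 89, 97, 132, 142, 149, 162, 170, 200, 207]
  DwuIII TAGAATGA/6: at [29] ⇒ [35]
  QalIX CCACCG/5: at [102, 192, 219, 229, 235] ⇒ [107, 197, 224, 234, 240]
  OquV TAAGG/5: at [8, 73, 125, 176, 185] ⇒ [13, 78, 130, 181, 190]

All cut coordinates (distinct, sorted): [13, 15, 24, 35, 53, 66, 78, 81, 89, 97, 107, 130, 132, 142, 149, 162, 170, 181, 190, 197, 200, 207, 224, 234, 240]

Fragments:
  [0,13): 13 bp
  [13,15): 2 bp
  [15,24): 9 bp
  [24,35): 11 bp
  [35,53): 18 bp
  [53,66): 13 bp
  [66,78): 12 bp
  [78,81): 3 bp
  [81,89): 8 bp
  [89,97): 8 bp
  [97,107): 10 bp
  [107,130): 23 bp
  [130,132): 2 bp
  [132,142): 10 bp
  [142,149): 7 bp
  [149,162): 13 bp
  [162,170): 8 bp
  [170,181): 11 bp
  [181,190): 9 bp
  [190,197): 7 bp
  [197,200): 3 bp
  [200,207): 7 bp
  [207,224): 17 bp
  [224,234): 10 bp
  [234,240): 6 bp
  [240,248): 8 bp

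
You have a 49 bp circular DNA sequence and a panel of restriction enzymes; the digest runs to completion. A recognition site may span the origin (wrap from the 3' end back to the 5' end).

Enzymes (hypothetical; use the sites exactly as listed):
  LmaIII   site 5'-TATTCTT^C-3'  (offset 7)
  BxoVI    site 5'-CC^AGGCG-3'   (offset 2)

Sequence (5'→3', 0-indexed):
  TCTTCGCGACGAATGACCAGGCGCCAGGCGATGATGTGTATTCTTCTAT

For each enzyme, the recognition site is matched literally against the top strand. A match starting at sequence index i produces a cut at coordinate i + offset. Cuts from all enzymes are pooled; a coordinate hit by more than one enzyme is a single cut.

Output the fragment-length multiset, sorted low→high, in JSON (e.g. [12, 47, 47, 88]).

Scan for sites:
  LmaIII (TATTCTTC, off=7): starts [38, 46] → cuts [4, 45]
  BxoVI (CCAGGCG, off=2): starts [16, 23] → cuts [18, 25]

Pooled cuts: [4, 18, 25, 45]

Fragments:
  4→18: 14 bp
  18→25: 7 bp
  25→45: 20 bp
  45→4 (wrap): 49-45+4 = 8 bp

[7,8,14,20]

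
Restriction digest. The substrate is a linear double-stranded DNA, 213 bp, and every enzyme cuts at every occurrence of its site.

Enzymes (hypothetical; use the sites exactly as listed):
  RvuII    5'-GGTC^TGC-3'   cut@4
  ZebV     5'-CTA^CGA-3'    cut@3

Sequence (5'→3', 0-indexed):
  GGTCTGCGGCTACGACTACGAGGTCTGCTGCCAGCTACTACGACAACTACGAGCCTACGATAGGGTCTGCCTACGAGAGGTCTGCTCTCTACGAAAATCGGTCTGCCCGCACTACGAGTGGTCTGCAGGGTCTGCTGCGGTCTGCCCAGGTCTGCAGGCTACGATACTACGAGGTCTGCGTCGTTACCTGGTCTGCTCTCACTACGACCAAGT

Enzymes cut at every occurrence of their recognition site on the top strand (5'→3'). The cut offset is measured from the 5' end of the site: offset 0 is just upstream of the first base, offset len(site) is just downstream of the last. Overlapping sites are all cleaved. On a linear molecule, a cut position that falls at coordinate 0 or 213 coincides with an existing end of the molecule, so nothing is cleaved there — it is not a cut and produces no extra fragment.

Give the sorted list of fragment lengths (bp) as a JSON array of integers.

Site scan:
  RvuII GGTCTGC/4: at [0, 21, 63, 78, 99, 119, 128, 138, 148, 172, 189] ⇒ [4, 25, 67, 82, 103, 123, 132, 142, 152, 176, 193]
  ZebV CTACGA/3: at [9, 15, 37, 46, 54, 70, 88, 111, 158, 166, 201] ⇒ [12, 18, 40, 49, 57, 73, 91, 114, 161, 169, 204]

Pooled cuts: [4, 12, 18, 25, 40, 49, 57, 67, 73, 82, 91, 103, 114, 123, 132, 142, 152, 161, 169, 176, 193, 204]

Fragments:
  [0,4): 4 bp
  [4,12): 8 bp
  [12,18): 6 bp
  [18,25): 7 bp
  [25,40): 15 bp
  [40,49): 9 bp
  [49,57): 8 bp
  [57,67): 10 bp
  [67,73): 6 bp
  [73,82): 9 bp
  [82,91): 9 bp
  [91,103): 12 bp
  [103,114): 11 bp
  [114,123): 9 bp
  [123,132): 9 bp
  [132,142): 10 bp
  [142,152): 10 bp
  [152,161): 9 bp
  [161,169): 8 bp
  [169,176): 7 bp
  [176,193): 17 bp
  [193,204): 11 bp
  [204,213): 9 bp

[4,6,6,7,7,8,8,8,9,9,9,9,9,9,9,10,10,10,11,11,12,15,17]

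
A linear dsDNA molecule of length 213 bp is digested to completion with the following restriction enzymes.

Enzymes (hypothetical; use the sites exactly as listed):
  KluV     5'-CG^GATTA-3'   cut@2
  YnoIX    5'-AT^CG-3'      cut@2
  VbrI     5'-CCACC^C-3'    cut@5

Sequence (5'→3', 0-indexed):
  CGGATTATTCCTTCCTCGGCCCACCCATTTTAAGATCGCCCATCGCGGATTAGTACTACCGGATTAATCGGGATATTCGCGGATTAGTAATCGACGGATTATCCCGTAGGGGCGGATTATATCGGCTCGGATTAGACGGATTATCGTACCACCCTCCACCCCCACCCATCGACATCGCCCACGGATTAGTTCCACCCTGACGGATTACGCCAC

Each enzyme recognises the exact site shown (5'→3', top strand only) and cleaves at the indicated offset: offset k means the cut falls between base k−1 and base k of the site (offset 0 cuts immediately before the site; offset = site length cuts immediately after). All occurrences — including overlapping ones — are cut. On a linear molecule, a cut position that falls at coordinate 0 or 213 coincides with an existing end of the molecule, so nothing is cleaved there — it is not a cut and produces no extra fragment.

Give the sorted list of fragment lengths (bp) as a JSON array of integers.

[2,3,4,5,6,6,6,6,7,7,7,7,8,8,9,9,10,11,11,13,13,14,18,23]

Per-enzyme occurrences:
  KluV CGGATTA/2: at [0, 45, 59, 79, 94, 112, 127, 136, 181, 200] ⇒ [2, 47, 61, 81, 96, 114, 129, 138, 183, 202]
  YnoIX ATCG/2: at [34, 41, 66, 89, 120, 142, 167, 173] ⇒ [36, 43, 68, 91, 122, 144, 169, 175]
  VbrI CCACCC/5: at [20, 148, 155, 161, 191] ⇒ [25, 153, 160, 166, 196]

All cut coordinates (distinct, sorted): [2, 25, 36, 43, 47, 61, 68, 81, 91, 96, 114, 122, 129, 138, 144, 153, 160, 166, 169, 175, 183, 196, 202]

Fragments:
  [0,2): 2 bp
  [2,25): 23 bp
  [25,36): 11 bp
  [36,43): 7 bp
  [43,47): 4 bp
  [47,61): 14 bp
  [61,68): 7 bp
  [68,81): 13 bp
  [81,91): 10 bp
  [91,96): 5 bp
  [96,114): 18 bp
  [114,122): 8 bp
  [122,129): 7 bp
  [129,138): 9 bp
  [138,144): 6 bp
  [144,153): 9 bp
  [153,160): 7 bp
  [160,166): 6 bp
  [166,169): 3 bp
  [169,175): 6 bp
  [175,183): 8 bp
  [183,196): 13 bp
  [196,202): 6 bp
  [202,213): 11 bp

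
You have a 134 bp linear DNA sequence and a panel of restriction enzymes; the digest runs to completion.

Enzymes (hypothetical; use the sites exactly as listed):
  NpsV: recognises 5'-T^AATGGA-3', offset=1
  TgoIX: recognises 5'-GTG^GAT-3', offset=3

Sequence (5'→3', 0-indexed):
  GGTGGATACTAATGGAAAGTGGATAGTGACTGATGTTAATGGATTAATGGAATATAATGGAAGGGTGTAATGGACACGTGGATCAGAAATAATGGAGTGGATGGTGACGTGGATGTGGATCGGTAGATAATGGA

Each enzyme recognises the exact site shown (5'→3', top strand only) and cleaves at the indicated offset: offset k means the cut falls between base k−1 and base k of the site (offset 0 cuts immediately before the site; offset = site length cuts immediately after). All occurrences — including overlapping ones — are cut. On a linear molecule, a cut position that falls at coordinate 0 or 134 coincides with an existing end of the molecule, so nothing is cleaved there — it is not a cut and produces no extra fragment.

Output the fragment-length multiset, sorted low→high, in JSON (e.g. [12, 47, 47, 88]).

Site scan:
  NpsV TAATGGA/1: at [9, 36, 44, 54, 67, 89, 127] ⇒ [10, 37, 45, 55, 68, 90, 128]
  TgoIX GTGGAT/3: at [1, 18, 77, 96, 108, 114] ⇒ [4, 21, 80, 99, 111, 117]

All cut coordinates (distinct, sorted): [4, 10, 21, 37, 45, 55, 68, 80, 90, 99, 111, 117, 128]

Fragment lengths:
  [0,4): 4 bp
  [4,10): 6 bp
  [10,21): 11 bp
  [21,37): 16 bp
  [37,45): 8 bp
  [45,55): 10 bp
  [55,68): 13 bp
  [68,80): 12 bp
  [80,90): 10 bp
  [90,99): 9 bp
  [99,111): 12 bp
  [111,117): 6 bp
  [117,128): 11 bp
  [128,134): 6 bp

[4,6,6,6,8,9,10,10,11,11,12,12,13,16]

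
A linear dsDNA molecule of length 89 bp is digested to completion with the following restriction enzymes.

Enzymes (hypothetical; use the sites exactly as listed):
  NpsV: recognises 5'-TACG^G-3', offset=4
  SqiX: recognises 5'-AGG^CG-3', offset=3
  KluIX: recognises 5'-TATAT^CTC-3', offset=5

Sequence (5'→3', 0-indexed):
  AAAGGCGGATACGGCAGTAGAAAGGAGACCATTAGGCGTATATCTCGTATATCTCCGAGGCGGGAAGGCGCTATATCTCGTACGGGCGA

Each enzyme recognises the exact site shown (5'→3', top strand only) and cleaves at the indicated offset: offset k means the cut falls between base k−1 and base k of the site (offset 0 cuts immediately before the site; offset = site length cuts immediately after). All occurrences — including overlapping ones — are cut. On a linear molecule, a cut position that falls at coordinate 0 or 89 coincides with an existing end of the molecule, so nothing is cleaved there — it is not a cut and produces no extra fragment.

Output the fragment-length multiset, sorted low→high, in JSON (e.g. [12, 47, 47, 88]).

[5,5,7,8,8,8,8,8,9,23]

Scan for sites:
  NpsV TACGG/4: at [9, 80] ⇒ [13, 84]
  SqiX AGGCG/3: at [2, 33, 57, 65] ⇒ [5, 36, 60, 68]
  KluIX TATATCTC/5: at [38, 47, 71] ⇒ [43, 52, 76]

All cut coordinates (distinct, sorted): [5, 13, 36, 43, 52, 60, 68, 76, 84]

Fragment lengths:
  [0,5): 5 bp
  [5,13): 8 bp
  [13,36): 23 bp
  [36,43): 7 bp
  [43,52): 9 bp
  [52,60): 8 bp
  [60,68): 8 bp
  [68,76): 8 bp
  [76,84): 8 bp
  [84,89): 5 bp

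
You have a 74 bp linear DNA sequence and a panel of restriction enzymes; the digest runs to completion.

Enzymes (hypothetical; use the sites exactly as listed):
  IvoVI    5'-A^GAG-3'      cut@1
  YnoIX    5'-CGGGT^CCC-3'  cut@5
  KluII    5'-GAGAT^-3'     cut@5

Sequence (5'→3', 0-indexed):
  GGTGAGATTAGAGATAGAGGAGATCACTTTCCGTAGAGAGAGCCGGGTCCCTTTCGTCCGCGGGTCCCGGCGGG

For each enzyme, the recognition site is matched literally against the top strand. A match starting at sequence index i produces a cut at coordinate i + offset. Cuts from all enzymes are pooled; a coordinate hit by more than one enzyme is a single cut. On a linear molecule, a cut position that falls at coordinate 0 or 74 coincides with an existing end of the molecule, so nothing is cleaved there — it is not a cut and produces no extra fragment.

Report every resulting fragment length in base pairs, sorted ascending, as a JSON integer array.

Site scan:
  IvoVI AGAG/1: at [9, 15, 34, 36, 38] ⇒ [10, 16, 35, 37, 39]
  YnoIX CGGGTCCC/5: at [43, 60] ⇒ [48, 65]
  KluII GAGAT/5: at [3, 10, 19] ⇒ [8, 15, 24]

Pooled cuts: [8, 10, 15, 16, 24, 35, 37, 39, 48, 65]

Fragments:
  [0,8): 8 bp
  [8,10): 2 bp
  [10,15): 5 bp
  [15,16): 1 bp
  [16,24): 8 bp
  [24,35): 11 bp
  [35,37): 2 bp
  [37,39): 2 bp
  [39,48): 9 bp
  [48,65): 17 bp
  [65,74): 9 bp

[1,2,2,2,5,8,8,9,9,11,17]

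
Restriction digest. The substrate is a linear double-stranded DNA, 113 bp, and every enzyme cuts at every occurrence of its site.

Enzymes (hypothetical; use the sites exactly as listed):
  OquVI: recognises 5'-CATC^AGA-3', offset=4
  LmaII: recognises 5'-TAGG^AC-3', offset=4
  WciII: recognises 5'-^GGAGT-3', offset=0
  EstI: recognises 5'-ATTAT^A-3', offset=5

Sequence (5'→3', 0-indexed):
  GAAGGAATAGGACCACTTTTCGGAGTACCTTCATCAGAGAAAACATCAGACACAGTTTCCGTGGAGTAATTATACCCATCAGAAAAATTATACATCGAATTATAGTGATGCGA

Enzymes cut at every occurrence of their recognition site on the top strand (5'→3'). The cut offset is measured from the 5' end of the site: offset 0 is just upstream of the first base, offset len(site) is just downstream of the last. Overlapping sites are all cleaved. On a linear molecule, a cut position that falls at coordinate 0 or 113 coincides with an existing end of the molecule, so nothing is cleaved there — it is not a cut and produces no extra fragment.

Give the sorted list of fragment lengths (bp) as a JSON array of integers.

Per-enzyme occurrences:
  OquVI CATCAGA/4: at [31, 43, 76] ⇒ [35, 47, 80]
  LmaII TAGGAC/4: at [7] ⇒ [11]
  WciII GGAGT/0: at [21, 62] ⇒ [21, 62]
  EstI ATTATA/5: at [68, 86, 98] ⇒ [73, 91, 103]

All cut coordinates (distinct, sorted): [11, 21, 35, 47, 62, 73, 80, 91, 103]

Fragment lengths:
  [0,11): 11 bp
  [11,21): 10 bp
  [21,35): 14 bp
  [35,47): 12 bp
  [47,62): 15 bp
  [62,73): 11 bp
  [73,80): 7 bp
  [80,91): 11 bp
  [91,103): 12 bp
  [103,113): 10 bp

[7,10,10,11,11,11,12,12,14,15]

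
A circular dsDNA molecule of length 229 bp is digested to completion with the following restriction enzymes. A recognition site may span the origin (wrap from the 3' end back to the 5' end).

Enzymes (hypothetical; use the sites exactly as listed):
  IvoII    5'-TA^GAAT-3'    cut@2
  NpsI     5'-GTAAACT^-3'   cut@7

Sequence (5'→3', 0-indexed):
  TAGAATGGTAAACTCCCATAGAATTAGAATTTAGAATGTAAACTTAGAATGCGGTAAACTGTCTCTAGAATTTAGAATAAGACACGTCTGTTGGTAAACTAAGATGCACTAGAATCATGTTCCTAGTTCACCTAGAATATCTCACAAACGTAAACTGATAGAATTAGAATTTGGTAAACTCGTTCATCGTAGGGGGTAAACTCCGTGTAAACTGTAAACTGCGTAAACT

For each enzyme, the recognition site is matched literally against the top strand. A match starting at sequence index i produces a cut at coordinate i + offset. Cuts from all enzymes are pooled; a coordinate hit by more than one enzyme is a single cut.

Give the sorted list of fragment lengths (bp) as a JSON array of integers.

Site scan:
  IvoII TAGAAT/2: at [0, 18, 24, 31, 44, 65, 72, 109, 132, 158, 164] ⇒ [2, 20, 26, 33, 46, 67, 74, 111, 134, 160, 166]
  NpsI GTAAACT/7: at [7, 37, 53, 93, 149, 173, 195, 206, 213, 222] ⇒ [0, 14, 44, 60, 100, 156, 180, 202, 213, 220]

Pooled cuts: [0, 2, 14, 20, 26, 33, 44, 46, 60, 67, 74, 100, 111, 134, 156, 160, 166, 180, 202, 213, 220]

Fragments:
  0→2: 2 bp
  2→14: 12 bp
  14→20: 6 bp
  20→26: 6 bp
  26→33: 7 bp
  33→44: 11 bp
  44→46: 2 bp
  46→60: 14 bp
  60→67: 7 bp
  67→74: 7 bp
  74→100: 26 bp
  100→111: 11 bp
  111→134: 23 bp
  134→156: 22 bp
  156→160: 4 bp
  160→166: 6 bp
  166→180: 14 bp
  180→202: 22 bp
  202→213: 11 bp
  213→220: 7 bp
  220→0 (wrap): 229-220+0 = 9 bp

[2,2,4,6,6,6,7,7,7,7,9,11,11,11,12,14,14,22,22,23,26]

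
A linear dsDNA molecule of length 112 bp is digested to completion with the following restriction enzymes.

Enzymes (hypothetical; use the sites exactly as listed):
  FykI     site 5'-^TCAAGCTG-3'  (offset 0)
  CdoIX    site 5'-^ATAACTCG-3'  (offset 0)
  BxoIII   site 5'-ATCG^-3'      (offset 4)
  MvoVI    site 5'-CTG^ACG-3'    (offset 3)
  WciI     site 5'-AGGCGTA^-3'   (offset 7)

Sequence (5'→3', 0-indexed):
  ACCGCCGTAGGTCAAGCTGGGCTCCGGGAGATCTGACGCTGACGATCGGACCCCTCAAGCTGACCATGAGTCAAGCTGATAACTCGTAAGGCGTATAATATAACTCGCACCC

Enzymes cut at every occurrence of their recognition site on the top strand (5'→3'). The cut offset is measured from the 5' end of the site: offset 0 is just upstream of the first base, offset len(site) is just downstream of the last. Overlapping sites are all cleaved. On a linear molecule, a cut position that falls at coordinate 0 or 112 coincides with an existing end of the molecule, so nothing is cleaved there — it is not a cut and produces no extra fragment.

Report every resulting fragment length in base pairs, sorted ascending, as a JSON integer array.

Scan for sites:
  FykI TCAAGCTG/0: at [11, 54, 70] ⇒ [11, 54, 70]
  CdoIX ATAACTCG/0: at [78, 99] ⇒ [78, 99]
  BxoIII ATCG/4: at [44] ⇒ [48]
  MvoVI CTGACG/3: at [32, 38] ⇒ [35, 41]
  WciI AGGCGTA/7: at [88] ⇒ [95]

Pooled cuts: [11, 35, 41, 48, 54, 70, 78, 95, 99]

Fragment lengths:
  [0,11): 11 bp
  [11,35): 24 bp
  [35,41): 6 bp
  [41,48): 7 bp
  [48,54): 6 bp
  [54,70): 16 bp
  [70,78): 8 bp
  [78,95): 17 bp
  [95,99): 4 bp
  [99,112): 13 bp

[4,6,6,7,8,11,13,16,17,24]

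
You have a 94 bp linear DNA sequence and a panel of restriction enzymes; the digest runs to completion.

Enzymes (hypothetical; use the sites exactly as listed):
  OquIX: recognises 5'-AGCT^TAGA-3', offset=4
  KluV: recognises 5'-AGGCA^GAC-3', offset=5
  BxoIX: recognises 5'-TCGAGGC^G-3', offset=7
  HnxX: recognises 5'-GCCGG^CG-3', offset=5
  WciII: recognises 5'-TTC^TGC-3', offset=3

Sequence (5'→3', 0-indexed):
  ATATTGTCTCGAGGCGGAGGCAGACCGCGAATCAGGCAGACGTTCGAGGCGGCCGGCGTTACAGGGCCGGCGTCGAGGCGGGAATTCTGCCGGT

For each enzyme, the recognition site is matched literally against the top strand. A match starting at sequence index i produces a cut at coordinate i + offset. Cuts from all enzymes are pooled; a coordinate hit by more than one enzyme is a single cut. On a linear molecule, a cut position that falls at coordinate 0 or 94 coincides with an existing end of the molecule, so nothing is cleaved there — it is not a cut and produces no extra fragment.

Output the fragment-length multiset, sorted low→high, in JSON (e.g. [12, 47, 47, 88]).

[6,7,7,8,9,12,14,15,16]

Per-enzyme occurrences:
  OquIX (AGCTTAGA, off=4): no sites
  KluV (AGGCAGAC, off=5): starts [17, 33] → cuts [22, 38]
  BxoIX (TCGAGGCG, off=7): starts [8, 43, 72] → cuts [15, 50, 79]
  HnxX (GCCGGCG, off=5): starts [51, 65] → cuts [56, 70]
  WciII (TTCTGC, off=3): starts [84] → cuts [87]

All cut coordinates (distinct, sorted): [15, 22, 38, 50, 56, 70, 79, 87]

Fragments:
  [0,15): 15 bp
  [15,22): 7 bp
  [22,38): 16 bp
  [38,50): 12 bp
  [50,56): 6 bp
  [56,70): 14 bp
  [70,79): 9 bp
  [79,87): 8 bp
  [87,94): 7 bp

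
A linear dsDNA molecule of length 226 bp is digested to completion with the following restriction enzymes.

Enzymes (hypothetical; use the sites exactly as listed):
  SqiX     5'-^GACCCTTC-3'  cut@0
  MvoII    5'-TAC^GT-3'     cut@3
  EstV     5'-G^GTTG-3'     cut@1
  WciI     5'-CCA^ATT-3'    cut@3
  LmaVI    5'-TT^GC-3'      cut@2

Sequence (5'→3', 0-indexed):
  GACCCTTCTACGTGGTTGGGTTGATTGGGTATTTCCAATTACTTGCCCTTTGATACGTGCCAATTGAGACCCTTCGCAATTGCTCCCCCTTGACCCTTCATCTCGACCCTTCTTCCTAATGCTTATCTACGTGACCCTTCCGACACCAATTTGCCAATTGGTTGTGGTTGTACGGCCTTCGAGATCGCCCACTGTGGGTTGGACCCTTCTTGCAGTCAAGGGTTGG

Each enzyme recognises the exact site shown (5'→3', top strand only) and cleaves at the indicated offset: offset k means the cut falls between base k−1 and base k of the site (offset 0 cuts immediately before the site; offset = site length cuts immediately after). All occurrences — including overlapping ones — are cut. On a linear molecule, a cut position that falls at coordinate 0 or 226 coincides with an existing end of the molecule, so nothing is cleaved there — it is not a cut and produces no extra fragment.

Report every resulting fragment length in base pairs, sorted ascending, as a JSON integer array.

[2,3,4,4,4,4,5,5,5,6,6,7,10,10,10,11,12,13,14,16,18,26,31]

Scan for sites:
  SqiX GACCCTTC/0: at [0, 67, 91, 104, 132, 201] ⇒ [67, 91, 104, 132, 201] (position 0 is a terminus of the linear molecule — no cut)
  MvoII TACGT/3: at [8, 53, 127] ⇒ [11, 56, 130]
  EstV GGTTG/1: at [13, 18, 159, 165, 196, 220] ⇒ [14, 19, 160, 166, 197, 221]
  WciI CCAATT/3: at [34, 59, 145, 153] ⇒ [37, 62, 148, 156]
  LmaVI TTGC/2: at [42, 79, 150, 209] ⇒ [44, 81, 152, 211]

Pooled cuts: [11, 14, 19, 37, 44, 56, 62, 67, 81, 91, 104, 130, 132, 148, 152, 156, 160, 166, 197, 201, 211, 221]

Fragments:
  [0,11): 11 bp
  [11,14): 3 bp
  [14,19): 5 bp
  [19,37): 18 bp
  [37,44): 7 bp
  [44,56): 12 bp
  [56,62): 6 bp
  [62,67): 5 bp
  [67,81): 14 bp
  [81,91): 10 bp
  [91,104): 13 bp
  [104,130): 26 bp
  [130,132): 2 bp
  [132,148): 16 bp
  [148,152): 4 bp
  [152,156): 4 bp
  [156,160): 4 bp
  [160,166): 6 bp
  [166,197): 31 bp
  [197,201): 4 bp
  [201,211): 10 bp
  [211,221): 10 bp
  [221,226): 5 bp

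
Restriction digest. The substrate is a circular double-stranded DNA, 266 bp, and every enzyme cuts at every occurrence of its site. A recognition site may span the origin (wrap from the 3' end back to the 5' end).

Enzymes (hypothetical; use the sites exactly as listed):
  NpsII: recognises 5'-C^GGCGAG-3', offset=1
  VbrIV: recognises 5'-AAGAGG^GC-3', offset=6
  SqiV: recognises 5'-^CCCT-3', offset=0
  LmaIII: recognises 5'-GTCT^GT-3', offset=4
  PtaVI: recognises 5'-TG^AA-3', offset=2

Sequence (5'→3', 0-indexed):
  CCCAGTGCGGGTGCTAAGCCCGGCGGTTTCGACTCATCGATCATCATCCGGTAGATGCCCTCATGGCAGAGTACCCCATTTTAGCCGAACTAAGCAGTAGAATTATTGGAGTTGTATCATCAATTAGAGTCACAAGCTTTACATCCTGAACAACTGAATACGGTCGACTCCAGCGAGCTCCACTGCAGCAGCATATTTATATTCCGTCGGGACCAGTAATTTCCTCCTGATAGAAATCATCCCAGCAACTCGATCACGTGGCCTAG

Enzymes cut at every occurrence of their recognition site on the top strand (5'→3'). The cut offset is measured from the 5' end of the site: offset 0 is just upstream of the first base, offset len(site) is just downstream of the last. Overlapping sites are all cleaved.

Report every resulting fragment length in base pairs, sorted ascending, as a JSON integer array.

[8,91,167]

Per-enzyme occurrences:
  NpsII (CGGCGAG, off=1): no sites
  VbrIV (AAGAGGGC, off=6): no sites
  SqiV (CCCT, off=0): starts [57] → cuts [57]
  LmaIII (GTCTGT, off=4): no sites
  PtaVI (TGAA, off=2): starts [146, 154] → cuts [148, 156]

All cut coordinates (distinct, sorted): [57, 148, 156]

Fragments:
  57→148: 91 bp
  148→156: 8 bp
  156→57 (wrap): 266-156+57 = 167 bp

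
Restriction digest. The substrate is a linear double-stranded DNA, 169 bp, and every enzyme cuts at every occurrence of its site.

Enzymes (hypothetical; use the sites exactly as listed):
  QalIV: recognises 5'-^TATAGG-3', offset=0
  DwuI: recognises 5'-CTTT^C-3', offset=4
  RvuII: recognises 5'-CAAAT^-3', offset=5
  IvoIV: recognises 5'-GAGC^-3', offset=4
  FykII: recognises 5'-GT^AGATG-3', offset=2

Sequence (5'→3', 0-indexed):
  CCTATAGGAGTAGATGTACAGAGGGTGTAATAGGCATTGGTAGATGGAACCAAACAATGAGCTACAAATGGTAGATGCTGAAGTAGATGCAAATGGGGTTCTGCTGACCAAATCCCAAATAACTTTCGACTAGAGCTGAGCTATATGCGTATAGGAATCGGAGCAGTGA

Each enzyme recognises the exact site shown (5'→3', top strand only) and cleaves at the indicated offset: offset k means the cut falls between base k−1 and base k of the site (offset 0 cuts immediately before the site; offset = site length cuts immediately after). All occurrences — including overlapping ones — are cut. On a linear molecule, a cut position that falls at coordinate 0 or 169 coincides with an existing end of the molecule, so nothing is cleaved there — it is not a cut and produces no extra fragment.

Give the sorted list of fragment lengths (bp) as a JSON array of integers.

Per-enzyme occurrences:
  QalIV (TATAGG, off=0): starts [2, 149] → cuts [2, 149]
  DwuI (CTTTC, off=4): starts [122] → cuts [126]
  RvuII (CAAAT, off=5): starts [64, 89, 108, 115] → cuts [69, 94, 113, 120]
  IvoIV (GAGC, off=4): starts [58, 132, 137, 160] → cuts [62, 136, 141, 164]
  FykII (GTAGATG, off=2): starts [9, 39, 70, 82] → cuts [11, 41, 72, 84]

Pooled cuts: [2, 11, 41, 62, 69, 72, 84, 94, 113, 120, 126, 136, 141, 149, 164]

Fragment lengths:
  [0,2): 2 bp
  [2,11): 9 bp
  [11,41): 30 bp
  [41,62): 21 bp
  [62,69): 7 bp
  [69,72): 3 bp
  [72,84): 12 bp
  [84,94): 10 bp
  [94,113): 19 bp
  [113,120): 7 bp
  [120,126): 6 bp
  [126,136): 10 bp
  [136,141): 5 bp
  [141,149): 8 bp
  [149,164): 15 bp
  [164,169): 5 bp

[2,3,5,5,6,7,7,8,9,10,10,12,15,19,21,30]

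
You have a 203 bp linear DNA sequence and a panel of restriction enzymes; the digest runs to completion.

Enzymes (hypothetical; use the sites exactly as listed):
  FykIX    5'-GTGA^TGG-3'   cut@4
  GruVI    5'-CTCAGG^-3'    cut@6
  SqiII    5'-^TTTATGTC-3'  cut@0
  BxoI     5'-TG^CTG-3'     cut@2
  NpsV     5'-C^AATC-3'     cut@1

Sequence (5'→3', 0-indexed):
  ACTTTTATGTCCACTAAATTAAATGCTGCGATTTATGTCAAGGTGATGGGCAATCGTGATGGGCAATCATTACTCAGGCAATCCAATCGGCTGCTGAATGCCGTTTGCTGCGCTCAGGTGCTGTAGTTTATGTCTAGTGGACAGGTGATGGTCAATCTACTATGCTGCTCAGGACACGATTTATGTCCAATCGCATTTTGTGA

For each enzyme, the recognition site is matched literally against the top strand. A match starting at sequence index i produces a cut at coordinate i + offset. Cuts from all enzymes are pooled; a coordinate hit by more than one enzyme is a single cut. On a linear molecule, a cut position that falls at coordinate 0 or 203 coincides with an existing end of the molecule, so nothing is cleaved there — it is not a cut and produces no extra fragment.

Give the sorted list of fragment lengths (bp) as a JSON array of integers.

Scan for sites:
  FykIX (GTGATGG, off=4): starts [42, 55, 144] → cuts [46, 59, 148]
  GruVI (CTCAGG, off=6): starts [72, 112, 167] → cuts [78, 118, 173]
  SqiII (TTTATGTC, off=0): starts [3, 31, 126, 179] → cuts [3, 31, 126, 179]
  BxoI (TGCTG, off=2): starts [23, 91, 105, 118, 162] → cuts [25, 93, 107, 120, 164]
  NpsV (CAATC, off=1): starts [50, 63, 78, 83, 152, 187] → cuts [51, 64, 79, 84, 153, 188]

All cut coordinates (distinct, sorted): [3, 25, 31, 46, 51, 59, 64, 78, 79, 84, 93, 107, 118, 120, 126, 148, 153, 164, 173, 179, 188]

Fragment lengths:
  [0,3): 3 bp
  [3,25): 22 bp
  [25,31): 6 bp
  [31,46): 15 bp
  [46,51): 5 bp
  [51,59): 8 bp
  [59,64): 5 bp
  [64,78): 14 bp
  [78,79): 1 bp
  [79,84): 5 bp
  [84,93): 9 bp
  [93,107): 14 bp
  [107,118): 11 bp
  [118,120): 2 bp
  [120,126): 6 bp
  [126,148): 22 bp
  [148,153): 5 bp
  [153,164): 11 bp
  [164,173): 9 bp
  [173,179): 6 bp
  [179,188): 9 bp
  [188,203): 15 bp

[1,2,3,5,5,5,5,6,6,6,8,9,9,9,11,11,14,14,15,15,22,22]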